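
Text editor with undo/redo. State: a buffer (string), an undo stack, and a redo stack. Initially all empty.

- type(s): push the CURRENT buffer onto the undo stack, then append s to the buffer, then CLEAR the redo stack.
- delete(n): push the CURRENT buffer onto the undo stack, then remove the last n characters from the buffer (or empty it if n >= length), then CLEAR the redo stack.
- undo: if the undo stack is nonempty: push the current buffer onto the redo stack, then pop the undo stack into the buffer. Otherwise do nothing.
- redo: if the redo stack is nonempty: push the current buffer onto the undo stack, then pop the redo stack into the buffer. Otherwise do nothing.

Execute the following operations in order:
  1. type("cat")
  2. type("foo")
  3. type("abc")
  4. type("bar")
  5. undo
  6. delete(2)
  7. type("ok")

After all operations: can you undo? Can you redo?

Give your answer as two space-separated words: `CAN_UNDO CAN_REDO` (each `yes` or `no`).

After op 1 (type): buf='cat' undo_depth=1 redo_depth=0
After op 2 (type): buf='catfoo' undo_depth=2 redo_depth=0
After op 3 (type): buf='catfooabc' undo_depth=3 redo_depth=0
After op 4 (type): buf='catfooabcbar' undo_depth=4 redo_depth=0
After op 5 (undo): buf='catfooabc' undo_depth=3 redo_depth=1
After op 6 (delete): buf='catfooa' undo_depth=4 redo_depth=0
After op 7 (type): buf='catfooaok' undo_depth=5 redo_depth=0

Answer: yes no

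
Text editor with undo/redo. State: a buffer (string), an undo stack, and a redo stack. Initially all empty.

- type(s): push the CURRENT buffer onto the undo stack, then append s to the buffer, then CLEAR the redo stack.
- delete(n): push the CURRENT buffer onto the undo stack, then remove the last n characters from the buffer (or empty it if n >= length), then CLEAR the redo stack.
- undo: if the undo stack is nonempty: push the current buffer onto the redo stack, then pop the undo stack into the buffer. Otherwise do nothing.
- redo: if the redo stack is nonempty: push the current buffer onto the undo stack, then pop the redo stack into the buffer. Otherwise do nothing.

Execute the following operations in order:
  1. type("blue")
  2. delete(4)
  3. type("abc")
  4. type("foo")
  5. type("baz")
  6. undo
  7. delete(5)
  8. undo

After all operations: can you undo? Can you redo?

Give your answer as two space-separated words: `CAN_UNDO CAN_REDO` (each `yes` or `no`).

After op 1 (type): buf='blue' undo_depth=1 redo_depth=0
After op 2 (delete): buf='(empty)' undo_depth=2 redo_depth=0
After op 3 (type): buf='abc' undo_depth=3 redo_depth=0
After op 4 (type): buf='abcfoo' undo_depth=4 redo_depth=0
After op 5 (type): buf='abcfoobaz' undo_depth=5 redo_depth=0
After op 6 (undo): buf='abcfoo' undo_depth=4 redo_depth=1
After op 7 (delete): buf='a' undo_depth=5 redo_depth=0
After op 8 (undo): buf='abcfoo' undo_depth=4 redo_depth=1

Answer: yes yes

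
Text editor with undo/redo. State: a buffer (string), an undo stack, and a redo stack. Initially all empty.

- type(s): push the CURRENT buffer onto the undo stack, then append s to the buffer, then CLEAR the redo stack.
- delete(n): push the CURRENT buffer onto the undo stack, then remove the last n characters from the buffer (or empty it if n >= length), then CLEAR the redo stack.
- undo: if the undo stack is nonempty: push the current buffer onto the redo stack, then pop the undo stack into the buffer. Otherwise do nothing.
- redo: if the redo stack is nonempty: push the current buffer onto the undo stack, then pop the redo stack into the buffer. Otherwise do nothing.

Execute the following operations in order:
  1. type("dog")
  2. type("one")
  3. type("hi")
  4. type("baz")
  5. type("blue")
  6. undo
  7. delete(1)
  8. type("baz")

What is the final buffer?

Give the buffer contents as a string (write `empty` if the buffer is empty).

Answer: dogonehibabaz

Derivation:
After op 1 (type): buf='dog' undo_depth=1 redo_depth=0
After op 2 (type): buf='dogone' undo_depth=2 redo_depth=0
After op 3 (type): buf='dogonehi' undo_depth=3 redo_depth=0
After op 4 (type): buf='dogonehibaz' undo_depth=4 redo_depth=0
After op 5 (type): buf='dogonehibazblue' undo_depth=5 redo_depth=0
After op 6 (undo): buf='dogonehibaz' undo_depth=4 redo_depth=1
After op 7 (delete): buf='dogonehiba' undo_depth=5 redo_depth=0
After op 8 (type): buf='dogonehibabaz' undo_depth=6 redo_depth=0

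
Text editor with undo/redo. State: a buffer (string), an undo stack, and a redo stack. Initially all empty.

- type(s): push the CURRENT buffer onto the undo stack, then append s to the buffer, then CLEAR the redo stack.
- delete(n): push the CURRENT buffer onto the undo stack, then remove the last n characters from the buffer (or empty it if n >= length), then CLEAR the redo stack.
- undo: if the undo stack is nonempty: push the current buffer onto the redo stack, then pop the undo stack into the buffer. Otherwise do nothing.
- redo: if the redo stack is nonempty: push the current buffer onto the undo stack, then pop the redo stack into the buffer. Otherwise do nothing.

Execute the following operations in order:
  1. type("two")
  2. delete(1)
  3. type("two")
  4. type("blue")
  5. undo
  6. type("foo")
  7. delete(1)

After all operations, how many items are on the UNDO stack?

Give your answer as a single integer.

Answer: 5

Derivation:
After op 1 (type): buf='two' undo_depth=1 redo_depth=0
After op 2 (delete): buf='tw' undo_depth=2 redo_depth=0
After op 3 (type): buf='twtwo' undo_depth=3 redo_depth=0
After op 4 (type): buf='twtwoblue' undo_depth=4 redo_depth=0
After op 5 (undo): buf='twtwo' undo_depth=3 redo_depth=1
After op 6 (type): buf='twtwofoo' undo_depth=4 redo_depth=0
After op 7 (delete): buf='twtwofo' undo_depth=5 redo_depth=0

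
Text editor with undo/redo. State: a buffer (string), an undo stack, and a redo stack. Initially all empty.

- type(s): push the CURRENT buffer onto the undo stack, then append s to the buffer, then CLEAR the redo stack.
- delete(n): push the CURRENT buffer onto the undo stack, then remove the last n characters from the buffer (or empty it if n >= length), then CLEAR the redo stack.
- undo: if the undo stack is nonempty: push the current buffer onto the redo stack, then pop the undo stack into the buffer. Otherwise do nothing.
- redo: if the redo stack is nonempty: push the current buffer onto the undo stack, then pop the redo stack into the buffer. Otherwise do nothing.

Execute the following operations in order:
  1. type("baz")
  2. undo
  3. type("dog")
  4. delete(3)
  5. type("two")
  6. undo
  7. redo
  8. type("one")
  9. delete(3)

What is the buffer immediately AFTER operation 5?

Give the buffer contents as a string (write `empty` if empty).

Answer: two

Derivation:
After op 1 (type): buf='baz' undo_depth=1 redo_depth=0
After op 2 (undo): buf='(empty)' undo_depth=0 redo_depth=1
After op 3 (type): buf='dog' undo_depth=1 redo_depth=0
After op 4 (delete): buf='(empty)' undo_depth=2 redo_depth=0
After op 5 (type): buf='two' undo_depth=3 redo_depth=0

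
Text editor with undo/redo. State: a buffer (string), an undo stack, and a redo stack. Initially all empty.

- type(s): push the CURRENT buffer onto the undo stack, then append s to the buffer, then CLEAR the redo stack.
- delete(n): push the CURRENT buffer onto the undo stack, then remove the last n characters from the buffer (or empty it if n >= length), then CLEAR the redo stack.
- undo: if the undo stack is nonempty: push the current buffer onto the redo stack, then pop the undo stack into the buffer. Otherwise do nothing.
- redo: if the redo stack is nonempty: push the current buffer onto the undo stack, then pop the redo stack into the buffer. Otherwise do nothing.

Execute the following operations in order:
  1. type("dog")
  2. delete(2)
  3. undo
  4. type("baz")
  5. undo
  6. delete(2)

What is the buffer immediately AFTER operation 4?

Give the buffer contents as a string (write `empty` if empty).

After op 1 (type): buf='dog' undo_depth=1 redo_depth=0
After op 2 (delete): buf='d' undo_depth=2 redo_depth=0
After op 3 (undo): buf='dog' undo_depth=1 redo_depth=1
After op 4 (type): buf='dogbaz' undo_depth=2 redo_depth=0

Answer: dogbaz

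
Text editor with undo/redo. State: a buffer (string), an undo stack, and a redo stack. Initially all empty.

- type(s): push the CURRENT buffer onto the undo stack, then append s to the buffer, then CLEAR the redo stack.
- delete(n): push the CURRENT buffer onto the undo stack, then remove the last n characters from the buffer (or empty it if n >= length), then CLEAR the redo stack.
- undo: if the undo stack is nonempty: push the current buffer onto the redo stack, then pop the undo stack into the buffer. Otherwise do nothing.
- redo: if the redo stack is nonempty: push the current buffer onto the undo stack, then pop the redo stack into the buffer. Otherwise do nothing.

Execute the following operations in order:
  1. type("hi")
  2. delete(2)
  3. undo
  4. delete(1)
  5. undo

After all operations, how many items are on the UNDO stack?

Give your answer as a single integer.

Answer: 1

Derivation:
After op 1 (type): buf='hi' undo_depth=1 redo_depth=0
After op 2 (delete): buf='(empty)' undo_depth=2 redo_depth=0
After op 3 (undo): buf='hi' undo_depth=1 redo_depth=1
After op 4 (delete): buf='h' undo_depth=2 redo_depth=0
After op 5 (undo): buf='hi' undo_depth=1 redo_depth=1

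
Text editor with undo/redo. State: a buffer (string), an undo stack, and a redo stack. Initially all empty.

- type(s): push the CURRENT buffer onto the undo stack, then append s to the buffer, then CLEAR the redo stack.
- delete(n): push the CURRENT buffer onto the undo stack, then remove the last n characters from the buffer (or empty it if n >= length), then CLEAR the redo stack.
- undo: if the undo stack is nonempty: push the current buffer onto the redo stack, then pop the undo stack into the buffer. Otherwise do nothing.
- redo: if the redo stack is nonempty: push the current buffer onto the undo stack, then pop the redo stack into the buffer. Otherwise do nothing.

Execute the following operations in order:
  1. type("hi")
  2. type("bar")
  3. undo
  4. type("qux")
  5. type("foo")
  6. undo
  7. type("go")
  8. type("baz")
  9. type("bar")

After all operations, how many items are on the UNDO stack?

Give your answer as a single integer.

After op 1 (type): buf='hi' undo_depth=1 redo_depth=0
After op 2 (type): buf='hibar' undo_depth=2 redo_depth=0
After op 3 (undo): buf='hi' undo_depth=1 redo_depth=1
After op 4 (type): buf='hiqux' undo_depth=2 redo_depth=0
After op 5 (type): buf='hiquxfoo' undo_depth=3 redo_depth=0
After op 6 (undo): buf='hiqux' undo_depth=2 redo_depth=1
After op 7 (type): buf='hiquxgo' undo_depth=3 redo_depth=0
After op 8 (type): buf='hiquxgobaz' undo_depth=4 redo_depth=0
After op 9 (type): buf='hiquxgobazbar' undo_depth=5 redo_depth=0

Answer: 5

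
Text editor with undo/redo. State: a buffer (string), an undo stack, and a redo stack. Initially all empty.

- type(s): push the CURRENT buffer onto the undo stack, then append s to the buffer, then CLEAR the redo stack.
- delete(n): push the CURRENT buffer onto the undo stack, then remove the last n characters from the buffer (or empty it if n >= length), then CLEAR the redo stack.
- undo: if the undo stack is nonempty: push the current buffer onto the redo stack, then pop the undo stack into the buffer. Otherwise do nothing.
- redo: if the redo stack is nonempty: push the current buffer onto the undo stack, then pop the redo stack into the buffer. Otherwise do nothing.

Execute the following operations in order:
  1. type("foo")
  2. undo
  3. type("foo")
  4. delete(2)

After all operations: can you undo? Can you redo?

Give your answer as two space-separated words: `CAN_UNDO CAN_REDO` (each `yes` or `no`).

After op 1 (type): buf='foo' undo_depth=1 redo_depth=0
After op 2 (undo): buf='(empty)' undo_depth=0 redo_depth=1
After op 3 (type): buf='foo' undo_depth=1 redo_depth=0
After op 4 (delete): buf='f' undo_depth=2 redo_depth=0

Answer: yes no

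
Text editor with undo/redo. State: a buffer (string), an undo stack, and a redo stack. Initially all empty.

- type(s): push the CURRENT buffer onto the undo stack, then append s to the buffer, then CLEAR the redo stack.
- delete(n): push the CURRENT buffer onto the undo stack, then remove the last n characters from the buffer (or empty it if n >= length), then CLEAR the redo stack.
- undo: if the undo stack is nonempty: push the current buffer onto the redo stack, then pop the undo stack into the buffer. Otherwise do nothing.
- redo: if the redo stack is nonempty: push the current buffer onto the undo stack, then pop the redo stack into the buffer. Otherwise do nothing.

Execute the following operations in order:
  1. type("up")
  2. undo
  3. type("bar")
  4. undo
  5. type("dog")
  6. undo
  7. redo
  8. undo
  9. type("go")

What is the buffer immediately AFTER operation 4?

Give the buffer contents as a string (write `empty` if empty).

After op 1 (type): buf='up' undo_depth=1 redo_depth=0
After op 2 (undo): buf='(empty)' undo_depth=0 redo_depth=1
After op 3 (type): buf='bar' undo_depth=1 redo_depth=0
After op 4 (undo): buf='(empty)' undo_depth=0 redo_depth=1

Answer: empty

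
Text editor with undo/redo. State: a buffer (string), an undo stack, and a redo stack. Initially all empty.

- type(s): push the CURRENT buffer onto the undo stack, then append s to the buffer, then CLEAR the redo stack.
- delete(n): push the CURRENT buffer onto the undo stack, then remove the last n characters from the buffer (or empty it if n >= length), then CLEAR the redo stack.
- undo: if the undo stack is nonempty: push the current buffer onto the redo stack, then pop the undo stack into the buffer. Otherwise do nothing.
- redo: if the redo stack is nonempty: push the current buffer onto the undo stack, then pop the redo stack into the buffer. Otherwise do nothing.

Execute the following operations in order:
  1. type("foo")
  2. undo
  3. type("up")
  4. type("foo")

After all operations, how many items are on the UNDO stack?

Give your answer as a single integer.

Answer: 2

Derivation:
After op 1 (type): buf='foo' undo_depth=1 redo_depth=0
After op 2 (undo): buf='(empty)' undo_depth=0 redo_depth=1
After op 3 (type): buf='up' undo_depth=1 redo_depth=0
After op 4 (type): buf='upfoo' undo_depth=2 redo_depth=0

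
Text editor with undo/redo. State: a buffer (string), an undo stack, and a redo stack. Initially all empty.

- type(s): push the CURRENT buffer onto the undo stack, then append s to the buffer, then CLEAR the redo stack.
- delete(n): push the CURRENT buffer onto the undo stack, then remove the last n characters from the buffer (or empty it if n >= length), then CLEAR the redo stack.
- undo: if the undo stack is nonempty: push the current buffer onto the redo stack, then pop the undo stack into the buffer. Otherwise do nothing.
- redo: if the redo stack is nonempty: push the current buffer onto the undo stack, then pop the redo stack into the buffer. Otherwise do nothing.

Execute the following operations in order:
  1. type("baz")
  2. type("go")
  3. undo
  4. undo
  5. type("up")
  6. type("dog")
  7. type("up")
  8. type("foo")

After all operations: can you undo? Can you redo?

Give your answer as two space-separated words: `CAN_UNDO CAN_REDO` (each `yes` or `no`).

After op 1 (type): buf='baz' undo_depth=1 redo_depth=0
After op 2 (type): buf='bazgo' undo_depth=2 redo_depth=0
After op 3 (undo): buf='baz' undo_depth=1 redo_depth=1
After op 4 (undo): buf='(empty)' undo_depth=0 redo_depth=2
After op 5 (type): buf='up' undo_depth=1 redo_depth=0
After op 6 (type): buf='updog' undo_depth=2 redo_depth=0
After op 7 (type): buf='updogup' undo_depth=3 redo_depth=0
After op 8 (type): buf='updogupfoo' undo_depth=4 redo_depth=0

Answer: yes no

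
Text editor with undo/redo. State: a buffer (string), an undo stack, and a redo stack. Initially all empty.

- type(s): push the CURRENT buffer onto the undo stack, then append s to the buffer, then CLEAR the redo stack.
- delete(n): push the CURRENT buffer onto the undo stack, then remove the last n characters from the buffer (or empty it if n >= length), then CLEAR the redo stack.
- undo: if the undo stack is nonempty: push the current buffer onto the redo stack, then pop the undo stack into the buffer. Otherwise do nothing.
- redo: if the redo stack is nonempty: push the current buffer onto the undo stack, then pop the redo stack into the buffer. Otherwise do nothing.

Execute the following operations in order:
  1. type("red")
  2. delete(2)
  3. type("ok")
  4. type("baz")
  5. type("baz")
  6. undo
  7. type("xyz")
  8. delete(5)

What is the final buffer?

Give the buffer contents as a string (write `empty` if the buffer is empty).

After op 1 (type): buf='red' undo_depth=1 redo_depth=0
After op 2 (delete): buf='r' undo_depth=2 redo_depth=0
After op 3 (type): buf='rok' undo_depth=3 redo_depth=0
After op 4 (type): buf='rokbaz' undo_depth=4 redo_depth=0
After op 5 (type): buf='rokbazbaz' undo_depth=5 redo_depth=0
After op 6 (undo): buf='rokbaz' undo_depth=4 redo_depth=1
After op 7 (type): buf='rokbazxyz' undo_depth=5 redo_depth=0
After op 8 (delete): buf='rokb' undo_depth=6 redo_depth=0

Answer: rokb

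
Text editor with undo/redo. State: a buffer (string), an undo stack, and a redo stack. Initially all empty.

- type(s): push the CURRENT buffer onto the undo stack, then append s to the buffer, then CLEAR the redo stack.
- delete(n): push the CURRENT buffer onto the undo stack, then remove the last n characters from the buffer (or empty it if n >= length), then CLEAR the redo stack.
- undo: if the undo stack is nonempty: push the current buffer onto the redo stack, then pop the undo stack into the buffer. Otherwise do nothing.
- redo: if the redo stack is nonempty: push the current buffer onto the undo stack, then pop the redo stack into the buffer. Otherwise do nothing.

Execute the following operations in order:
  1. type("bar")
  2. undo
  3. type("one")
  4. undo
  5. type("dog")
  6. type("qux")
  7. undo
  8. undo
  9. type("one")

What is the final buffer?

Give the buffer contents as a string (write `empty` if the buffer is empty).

After op 1 (type): buf='bar' undo_depth=1 redo_depth=0
After op 2 (undo): buf='(empty)' undo_depth=0 redo_depth=1
After op 3 (type): buf='one' undo_depth=1 redo_depth=0
After op 4 (undo): buf='(empty)' undo_depth=0 redo_depth=1
After op 5 (type): buf='dog' undo_depth=1 redo_depth=0
After op 6 (type): buf='dogqux' undo_depth=2 redo_depth=0
After op 7 (undo): buf='dog' undo_depth=1 redo_depth=1
After op 8 (undo): buf='(empty)' undo_depth=0 redo_depth=2
After op 9 (type): buf='one' undo_depth=1 redo_depth=0

Answer: one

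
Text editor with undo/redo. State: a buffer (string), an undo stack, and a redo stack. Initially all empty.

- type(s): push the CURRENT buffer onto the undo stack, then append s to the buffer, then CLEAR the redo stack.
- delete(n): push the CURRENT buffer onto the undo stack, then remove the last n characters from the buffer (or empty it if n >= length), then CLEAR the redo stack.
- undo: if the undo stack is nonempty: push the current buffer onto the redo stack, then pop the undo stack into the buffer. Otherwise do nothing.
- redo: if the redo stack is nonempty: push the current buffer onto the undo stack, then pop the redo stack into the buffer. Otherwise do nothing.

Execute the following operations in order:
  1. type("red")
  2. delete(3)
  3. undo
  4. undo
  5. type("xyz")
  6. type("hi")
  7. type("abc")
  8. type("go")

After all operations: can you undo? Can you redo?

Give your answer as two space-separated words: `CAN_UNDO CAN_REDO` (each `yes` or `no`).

After op 1 (type): buf='red' undo_depth=1 redo_depth=0
After op 2 (delete): buf='(empty)' undo_depth=2 redo_depth=0
After op 3 (undo): buf='red' undo_depth=1 redo_depth=1
After op 4 (undo): buf='(empty)' undo_depth=0 redo_depth=2
After op 5 (type): buf='xyz' undo_depth=1 redo_depth=0
After op 6 (type): buf='xyzhi' undo_depth=2 redo_depth=0
After op 7 (type): buf='xyzhiabc' undo_depth=3 redo_depth=0
After op 8 (type): buf='xyzhiabcgo' undo_depth=4 redo_depth=0

Answer: yes no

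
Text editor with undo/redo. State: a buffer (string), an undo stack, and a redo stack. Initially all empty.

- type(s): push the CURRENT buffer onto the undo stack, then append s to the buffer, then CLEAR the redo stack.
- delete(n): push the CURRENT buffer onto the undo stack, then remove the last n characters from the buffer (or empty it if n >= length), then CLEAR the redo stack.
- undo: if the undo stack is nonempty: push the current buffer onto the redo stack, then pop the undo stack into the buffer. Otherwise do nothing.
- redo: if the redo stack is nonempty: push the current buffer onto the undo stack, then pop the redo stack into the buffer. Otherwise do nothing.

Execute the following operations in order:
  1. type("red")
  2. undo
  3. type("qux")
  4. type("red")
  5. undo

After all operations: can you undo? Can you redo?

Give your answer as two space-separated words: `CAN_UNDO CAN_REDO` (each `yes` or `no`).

Answer: yes yes

Derivation:
After op 1 (type): buf='red' undo_depth=1 redo_depth=0
After op 2 (undo): buf='(empty)' undo_depth=0 redo_depth=1
After op 3 (type): buf='qux' undo_depth=1 redo_depth=0
After op 4 (type): buf='quxred' undo_depth=2 redo_depth=0
After op 5 (undo): buf='qux' undo_depth=1 redo_depth=1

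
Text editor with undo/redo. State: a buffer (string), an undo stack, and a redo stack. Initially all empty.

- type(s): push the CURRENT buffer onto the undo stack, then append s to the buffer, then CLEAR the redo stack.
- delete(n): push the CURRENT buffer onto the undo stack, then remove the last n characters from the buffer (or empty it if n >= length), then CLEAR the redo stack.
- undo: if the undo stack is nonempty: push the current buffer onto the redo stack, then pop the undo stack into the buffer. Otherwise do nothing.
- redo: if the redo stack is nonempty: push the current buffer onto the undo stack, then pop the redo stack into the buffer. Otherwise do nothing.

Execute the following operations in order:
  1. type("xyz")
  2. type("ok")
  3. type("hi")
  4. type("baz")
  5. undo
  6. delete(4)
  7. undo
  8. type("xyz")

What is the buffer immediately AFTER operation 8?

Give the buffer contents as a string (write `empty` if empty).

After op 1 (type): buf='xyz' undo_depth=1 redo_depth=0
After op 2 (type): buf='xyzok' undo_depth=2 redo_depth=0
After op 3 (type): buf='xyzokhi' undo_depth=3 redo_depth=0
After op 4 (type): buf='xyzokhibaz' undo_depth=4 redo_depth=0
After op 5 (undo): buf='xyzokhi' undo_depth=3 redo_depth=1
After op 6 (delete): buf='xyz' undo_depth=4 redo_depth=0
After op 7 (undo): buf='xyzokhi' undo_depth=3 redo_depth=1
After op 8 (type): buf='xyzokhixyz' undo_depth=4 redo_depth=0

Answer: xyzokhixyz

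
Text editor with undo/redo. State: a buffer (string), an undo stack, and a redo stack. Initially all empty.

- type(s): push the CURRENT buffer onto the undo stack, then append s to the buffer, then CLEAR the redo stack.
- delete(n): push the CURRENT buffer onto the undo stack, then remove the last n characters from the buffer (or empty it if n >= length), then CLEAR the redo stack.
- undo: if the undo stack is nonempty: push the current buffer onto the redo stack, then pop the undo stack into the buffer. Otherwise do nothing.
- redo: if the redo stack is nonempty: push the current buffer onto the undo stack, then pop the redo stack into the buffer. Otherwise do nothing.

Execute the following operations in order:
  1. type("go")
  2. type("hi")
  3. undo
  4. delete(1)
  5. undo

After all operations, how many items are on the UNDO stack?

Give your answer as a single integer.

After op 1 (type): buf='go' undo_depth=1 redo_depth=0
After op 2 (type): buf='gohi' undo_depth=2 redo_depth=0
After op 3 (undo): buf='go' undo_depth=1 redo_depth=1
After op 4 (delete): buf='g' undo_depth=2 redo_depth=0
After op 5 (undo): buf='go' undo_depth=1 redo_depth=1

Answer: 1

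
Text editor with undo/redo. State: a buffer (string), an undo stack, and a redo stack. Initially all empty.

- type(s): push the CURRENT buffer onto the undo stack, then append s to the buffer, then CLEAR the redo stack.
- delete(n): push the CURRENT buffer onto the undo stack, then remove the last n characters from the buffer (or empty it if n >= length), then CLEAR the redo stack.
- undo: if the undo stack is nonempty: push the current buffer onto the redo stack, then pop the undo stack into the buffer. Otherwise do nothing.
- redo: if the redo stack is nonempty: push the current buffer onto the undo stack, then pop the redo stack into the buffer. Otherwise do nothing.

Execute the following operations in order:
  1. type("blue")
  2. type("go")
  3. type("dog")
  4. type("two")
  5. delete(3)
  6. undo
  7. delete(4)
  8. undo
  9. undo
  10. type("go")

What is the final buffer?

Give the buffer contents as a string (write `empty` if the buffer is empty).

Answer: bluegodoggo

Derivation:
After op 1 (type): buf='blue' undo_depth=1 redo_depth=0
After op 2 (type): buf='bluego' undo_depth=2 redo_depth=0
After op 3 (type): buf='bluegodog' undo_depth=3 redo_depth=0
After op 4 (type): buf='bluegodogtwo' undo_depth=4 redo_depth=0
After op 5 (delete): buf='bluegodog' undo_depth=5 redo_depth=0
After op 6 (undo): buf='bluegodogtwo' undo_depth=4 redo_depth=1
After op 7 (delete): buf='bluegodo' undo_depth=5 redo_depth=0
After op 8 (undo): buf='bluegodogtwo' undo_depth=4 redo_depth=1
After op 9 (undo): buf='bluegodog' undo_depth=3 redo_depth=2
After op 10 (type): buf='bluegodoggo' undo_depth=4 redo_depth=0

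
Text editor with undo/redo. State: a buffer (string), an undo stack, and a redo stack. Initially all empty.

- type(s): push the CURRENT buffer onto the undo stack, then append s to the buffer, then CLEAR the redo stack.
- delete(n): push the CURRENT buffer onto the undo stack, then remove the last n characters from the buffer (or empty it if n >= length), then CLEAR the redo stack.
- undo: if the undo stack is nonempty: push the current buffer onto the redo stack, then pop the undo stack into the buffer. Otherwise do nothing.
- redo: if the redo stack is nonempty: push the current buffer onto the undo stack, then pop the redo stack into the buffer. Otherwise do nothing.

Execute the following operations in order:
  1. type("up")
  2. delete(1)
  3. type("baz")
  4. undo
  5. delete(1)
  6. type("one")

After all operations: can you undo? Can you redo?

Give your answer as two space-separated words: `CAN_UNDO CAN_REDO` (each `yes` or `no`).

Answer: yes no

Derivation:
After op 1 (type): buf='up' undo_depth=1 redo_depth=0
After op 2 (delete): buf='u' undo_depth=2 redo_depth=0
After op 3 (type): buf='ubaz' undo_depth=3 redo_depth=0
After op 4 (undo): buf='u' undo_depth=2 redo_depth=1
After op 5 (delete): buf='(empty)' undo_depth=3 redo_depth=0
After op 6 (type): buf='one' undo_depth=4 redo_depth=0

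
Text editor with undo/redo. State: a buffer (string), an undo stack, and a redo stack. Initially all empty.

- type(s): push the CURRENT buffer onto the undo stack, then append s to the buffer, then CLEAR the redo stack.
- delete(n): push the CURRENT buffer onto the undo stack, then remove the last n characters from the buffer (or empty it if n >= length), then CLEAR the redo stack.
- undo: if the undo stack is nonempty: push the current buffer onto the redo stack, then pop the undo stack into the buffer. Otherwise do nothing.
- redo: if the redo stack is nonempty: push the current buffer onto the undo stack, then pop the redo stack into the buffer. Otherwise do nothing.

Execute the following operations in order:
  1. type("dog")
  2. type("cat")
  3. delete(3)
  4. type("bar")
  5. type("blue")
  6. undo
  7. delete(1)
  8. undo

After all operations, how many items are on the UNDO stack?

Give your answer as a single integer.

After op 1 (type): buf='dog' undo_depth=1 redo_depth=0
After op 2 (type): buf='dogcat' undo_depth=2 redo_depth=0
After op 3 (delete): buf='dog' undo_depth=3 redo_depth=0
After op 4 (type): buf='dogbar' undo_depth=4 redo_depth=0
After op 5 (type): buf='dogbarblue' undo_depth=5 redo_depth=0
After op 6 (undo): buf='dogbar' undo_depth=4 redo_depth=1
After op 7 (delete): buf='dogba' undo_depth=5 redo_depth=0
After op 8 (undo): buf='dogbar' undo_depth=4 redo_depth=1

Answer: 4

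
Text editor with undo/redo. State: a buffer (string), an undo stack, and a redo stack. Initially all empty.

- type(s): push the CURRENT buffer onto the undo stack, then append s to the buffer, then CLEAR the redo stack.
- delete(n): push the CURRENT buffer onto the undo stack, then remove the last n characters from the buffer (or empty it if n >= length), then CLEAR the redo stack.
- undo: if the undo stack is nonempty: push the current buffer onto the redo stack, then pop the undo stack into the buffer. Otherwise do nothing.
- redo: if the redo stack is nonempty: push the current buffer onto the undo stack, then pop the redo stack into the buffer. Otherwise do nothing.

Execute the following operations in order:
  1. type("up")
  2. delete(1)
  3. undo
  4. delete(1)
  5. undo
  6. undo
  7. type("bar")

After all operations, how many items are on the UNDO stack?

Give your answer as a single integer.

Answer: 1

Derivation:
After op 1 (type): buf='up' undo_depth=1 redo_depth=0
After op 2 (delete): buf='u' undo_depth=2 redo_depth=0
After op 3 (undo): buf='up' undo_depth=1 redo_depth=1
After op 4 (delete): buf='u' undo_depth=2 redo_depth=0
After op 5 (undo): buf='up' undo_depth=1 redo_depth=1
After op 6 (undo): buf='(empty)' undo_depth=0 redo_depth=2
After op 7 (type): buf='bar' undo_depth=1 redo_depth=0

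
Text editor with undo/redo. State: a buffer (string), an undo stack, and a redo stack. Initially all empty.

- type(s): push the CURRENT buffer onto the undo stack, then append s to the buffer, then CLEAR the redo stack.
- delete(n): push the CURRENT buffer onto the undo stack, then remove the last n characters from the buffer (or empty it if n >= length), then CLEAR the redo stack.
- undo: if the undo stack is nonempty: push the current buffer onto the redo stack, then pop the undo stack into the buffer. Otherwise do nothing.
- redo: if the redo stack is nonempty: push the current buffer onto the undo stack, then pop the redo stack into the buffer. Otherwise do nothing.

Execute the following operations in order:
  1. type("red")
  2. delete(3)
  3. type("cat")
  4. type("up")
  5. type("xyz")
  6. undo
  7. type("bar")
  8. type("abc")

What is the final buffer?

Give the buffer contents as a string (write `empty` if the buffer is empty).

After op 1 (type): buf='red' undo_depth=1 redo_depth=0
After op 2 (delete): buf='(empty)' undo_depth=2 redo_depth=0
After op 3 (type): buf='cat' undo_depth=3 redo_depth=0
After op 4 (type): buf='catup' undo_depth=4 redo_depth=0
After op 5 (type): buf='catupxyz' undo_depth=5 redo_depth=0
After op 6 (undo): buf='catup' undo_depth=4 redo_depth=1
After op 7 (type): buf='catupbar' undo_depth=5 redo_depth=0
After op 8 (type): buf='catupbarabc' undo_depth=6 redo_depth=0

Answer: catupbarabc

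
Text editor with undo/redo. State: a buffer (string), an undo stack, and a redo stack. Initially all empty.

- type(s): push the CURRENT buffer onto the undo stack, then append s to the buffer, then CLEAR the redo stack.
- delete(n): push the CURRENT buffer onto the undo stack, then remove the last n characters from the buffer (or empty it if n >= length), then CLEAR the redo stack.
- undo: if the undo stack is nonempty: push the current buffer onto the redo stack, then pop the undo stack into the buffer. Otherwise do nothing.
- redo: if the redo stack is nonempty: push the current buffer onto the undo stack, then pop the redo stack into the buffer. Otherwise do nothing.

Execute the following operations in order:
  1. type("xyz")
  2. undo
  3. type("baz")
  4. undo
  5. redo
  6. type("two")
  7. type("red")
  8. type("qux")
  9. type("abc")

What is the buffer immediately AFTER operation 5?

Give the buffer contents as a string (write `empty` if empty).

After op 1 (type): buf='xyz' undo_depth=1 redo_depth=0
After op 2 (undo): buf='(empty)' undo_depth=0 redo_depth=1
After op 3 (type): buf='baz' undo_depth=1 redo_depth=0
After op 4 (undo): buf='(empty)' undo_depth=0 redo_depth=1
After op 5 (redo): buf='baz' undo_depth=1 redo_depth=0

Answer: baz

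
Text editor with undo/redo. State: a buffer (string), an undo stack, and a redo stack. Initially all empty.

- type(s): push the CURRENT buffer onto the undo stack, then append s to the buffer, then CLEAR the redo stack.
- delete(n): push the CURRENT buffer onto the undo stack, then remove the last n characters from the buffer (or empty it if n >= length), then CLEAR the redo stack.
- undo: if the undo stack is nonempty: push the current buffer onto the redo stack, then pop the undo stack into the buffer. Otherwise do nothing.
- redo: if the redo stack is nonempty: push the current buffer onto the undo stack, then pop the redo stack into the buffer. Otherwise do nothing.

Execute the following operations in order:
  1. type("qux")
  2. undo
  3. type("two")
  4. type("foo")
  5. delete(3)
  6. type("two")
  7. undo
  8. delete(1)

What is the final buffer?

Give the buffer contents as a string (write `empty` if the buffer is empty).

After op 1 (type): buf='qux' undo_depth=1 redo_depth=0
After op 2 (undo): buf='(empty)' undo_depth=0 redo_depth=1
After op 3 (type): buf='two' undo_depth=1 redo_depth=0
After op 4 (type): buf='twofoo' undo_depth=2 redo_depth=0
After op 5 (delete): buf='two' undo_depth=3 redo_depth=0
After op 6 (type): buf='twotwo' undo_depth=4 redo_depth=0
After op 7 (undo): buf='two' undo_depth=3 redo_depth=1
After op 8 (delete): buf='tw' undo_depth=4 redo_depth=0

Answer: tw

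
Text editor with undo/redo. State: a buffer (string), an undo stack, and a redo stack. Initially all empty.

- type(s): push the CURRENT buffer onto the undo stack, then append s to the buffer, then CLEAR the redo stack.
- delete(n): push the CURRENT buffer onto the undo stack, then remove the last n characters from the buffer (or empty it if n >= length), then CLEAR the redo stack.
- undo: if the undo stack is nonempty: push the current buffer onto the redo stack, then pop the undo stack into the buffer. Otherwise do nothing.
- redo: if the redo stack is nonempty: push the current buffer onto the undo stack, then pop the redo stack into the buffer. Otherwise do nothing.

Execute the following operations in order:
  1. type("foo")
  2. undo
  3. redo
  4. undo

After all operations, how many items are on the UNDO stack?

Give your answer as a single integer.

After op 1 (type): buf='foo' undo_depth=1 redo_depth=0
After op 2 (undo): buf='(empty)' undo_depth=0 redo_depth=1
After op 3 (redo): buf='foo' undo_depth=1 redo_depth=0
After op 4 (undo): buf='(empty)' undo_depth=0 redo_depth=1

Answer: 0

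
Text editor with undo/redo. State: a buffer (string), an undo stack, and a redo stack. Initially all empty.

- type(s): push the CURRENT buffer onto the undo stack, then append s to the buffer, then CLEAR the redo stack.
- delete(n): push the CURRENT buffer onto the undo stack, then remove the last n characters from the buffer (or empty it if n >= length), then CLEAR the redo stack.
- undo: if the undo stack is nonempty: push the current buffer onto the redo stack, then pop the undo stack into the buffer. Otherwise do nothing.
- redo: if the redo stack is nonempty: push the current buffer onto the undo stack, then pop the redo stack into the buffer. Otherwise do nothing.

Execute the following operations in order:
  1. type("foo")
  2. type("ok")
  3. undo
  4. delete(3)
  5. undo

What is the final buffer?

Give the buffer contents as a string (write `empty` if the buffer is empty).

After op 1 (type): buf='foo' undo_depth=1 redo_depth=0
After op 2 (type): buf='foook' undo_depth=2 redo_depth=0
After op 3 (undo): buf='foo' undo_depth=1 redo_depth=1
After op 4 (delete): buf='(empty)' undo_depth=2 redo_depth=0
After op 5 (undo): buf='foo' undo_depth=1 redo_depth=1

Answer: foo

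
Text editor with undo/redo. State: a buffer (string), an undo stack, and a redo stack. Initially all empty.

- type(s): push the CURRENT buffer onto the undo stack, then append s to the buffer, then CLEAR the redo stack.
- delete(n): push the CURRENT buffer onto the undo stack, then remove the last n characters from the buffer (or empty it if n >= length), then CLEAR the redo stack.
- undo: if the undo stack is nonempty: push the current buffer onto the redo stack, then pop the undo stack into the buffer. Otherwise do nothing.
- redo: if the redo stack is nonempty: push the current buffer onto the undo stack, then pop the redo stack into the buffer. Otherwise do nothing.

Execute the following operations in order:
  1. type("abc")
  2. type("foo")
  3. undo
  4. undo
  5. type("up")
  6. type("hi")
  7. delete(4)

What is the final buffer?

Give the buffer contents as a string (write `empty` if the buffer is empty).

Answer: empty

Derivation:
After op 1 (type): buf='abc' undo_depth=1 redo_depth=0
After op 2 (type): buf='abcfoo' undo_depth=2 redo_depth=0
After op 3 (undo): buf='abc' undo_depth=1 redo_depth=1
After op 4 (undo): buf='(empty)' undo_depth=0 redo_depth=2
After op 5 (type): buf='up' undo_depth=1 redo_depth=0
After op 6 (type): buf='uphi' undo_depth=2 redo_depth=0
After op 7 (delete): buf='(empty)' undo_depth=3 redo_depth=0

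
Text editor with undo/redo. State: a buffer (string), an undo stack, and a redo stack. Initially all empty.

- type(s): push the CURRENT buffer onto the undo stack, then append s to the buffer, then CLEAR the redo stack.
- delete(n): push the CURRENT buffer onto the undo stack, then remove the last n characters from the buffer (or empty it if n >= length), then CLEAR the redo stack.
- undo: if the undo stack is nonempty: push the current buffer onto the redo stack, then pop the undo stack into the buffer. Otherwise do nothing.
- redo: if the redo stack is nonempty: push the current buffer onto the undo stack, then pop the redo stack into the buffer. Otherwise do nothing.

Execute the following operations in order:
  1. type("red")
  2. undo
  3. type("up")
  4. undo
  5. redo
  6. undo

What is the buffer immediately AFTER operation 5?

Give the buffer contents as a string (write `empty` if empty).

Answer: up

Derivation:
After op 1 (type): buf='red' undo_depth=1 redo_depth=0
After op 2 (undo): buf='(empty)' undo_depth=0 redo_depth=1
After op 3 (type): buf='up' undo_depth=1 redo_depth=0
After op 4 (undo): buf='(empty)' undo_depth=0 redo_depth=1
After op 5 (redo): buf='up' undo_depth=1 redo_depth=0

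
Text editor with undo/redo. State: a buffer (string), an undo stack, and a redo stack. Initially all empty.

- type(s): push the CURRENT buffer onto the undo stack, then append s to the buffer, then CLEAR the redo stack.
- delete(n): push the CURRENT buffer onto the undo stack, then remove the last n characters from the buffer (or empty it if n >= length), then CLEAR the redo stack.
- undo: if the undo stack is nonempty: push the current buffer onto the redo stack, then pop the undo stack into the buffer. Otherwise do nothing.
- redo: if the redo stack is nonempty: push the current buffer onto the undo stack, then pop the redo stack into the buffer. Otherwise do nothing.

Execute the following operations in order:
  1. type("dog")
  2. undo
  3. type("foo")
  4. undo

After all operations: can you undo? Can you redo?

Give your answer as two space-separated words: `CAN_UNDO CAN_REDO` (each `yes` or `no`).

Answer: no yes

Derivation:
After op 1 (type): buf='dog' undo_depth=1 redo_depth=0
After op 2 (undo): buf='(empty)' undo_depth=0 redo_depth=1
After op 3 (type): buf='foo' undo_depth=1 redo_depth=0
After op 4 (undo): buf='(empty)' undo_depth=0 redo_depth=1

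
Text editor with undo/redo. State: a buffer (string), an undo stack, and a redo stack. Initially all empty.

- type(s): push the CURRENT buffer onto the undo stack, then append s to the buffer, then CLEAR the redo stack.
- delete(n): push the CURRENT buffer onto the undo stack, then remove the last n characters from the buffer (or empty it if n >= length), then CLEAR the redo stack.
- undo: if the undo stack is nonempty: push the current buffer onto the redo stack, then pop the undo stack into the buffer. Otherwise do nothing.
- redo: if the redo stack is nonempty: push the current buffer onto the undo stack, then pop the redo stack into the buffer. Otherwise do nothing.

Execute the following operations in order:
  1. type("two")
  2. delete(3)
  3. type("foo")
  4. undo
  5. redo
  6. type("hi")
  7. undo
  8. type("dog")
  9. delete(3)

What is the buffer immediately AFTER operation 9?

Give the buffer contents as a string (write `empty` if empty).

Answer: foo

Derivation:
After op 1 (type): buf='two' undo_depth=1 redo_depth=0
After op 2 (delete): buf='(empty)' undo_depth=2 redo_depth=0
After op 3 (type): buf='foo' undo_depth=3 redo_depth=0
After op 4 (undo): buf='(empty)' undo_depth=2 redo_depth=1
After op 5 (redo): buf='foo' undo_depth=3 redo_depth=0
After op 6 (type): buf='foohi' undo_depth=4 redo_depth=0
After op 7 (undo): buf='foo' undo_depth=3 redo_depth=1
After op 8 (type): buf='foodog' undo_depth=4 redo_depth=0
After op 9 (delete): buf='foo' undo_depth=5 redo_depth=0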